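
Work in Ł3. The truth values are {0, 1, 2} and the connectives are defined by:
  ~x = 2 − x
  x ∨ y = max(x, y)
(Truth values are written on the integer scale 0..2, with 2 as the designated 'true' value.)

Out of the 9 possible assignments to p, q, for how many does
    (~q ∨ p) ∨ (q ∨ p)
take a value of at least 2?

p = 0, q = 0 ↦ 2  ≥
p = 0, q = 1 ↦ 1  <
p = 0, q = 2 ↦ 2  ≥
p = 1, q = 0 ↦ 2  ≥
p = 1, q = 1 ↦ 1  <
p = 1, q = 2 ↦ 2  ≥
p = 2, q = 0 ↦ 2  ≥
p = 2, q = 1 ↦ 2  ≥
p = 2, q = 2 ↦ 2  ≥
So 7 of the 9 assignments meet the threshold.

7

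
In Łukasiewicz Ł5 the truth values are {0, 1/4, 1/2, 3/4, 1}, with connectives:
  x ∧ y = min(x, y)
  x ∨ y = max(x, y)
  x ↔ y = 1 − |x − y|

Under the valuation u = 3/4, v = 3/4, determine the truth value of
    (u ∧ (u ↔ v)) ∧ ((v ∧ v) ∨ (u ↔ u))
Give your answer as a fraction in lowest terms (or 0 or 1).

3/4

u ↔ v = 3/4 ↔ 3/4 = 1
u ∧ (u ↔ v) = 3/4 ∧ 1 = 3/4
v ∧ v = 3/4 ∧ 3/4 = 3/4
u ↔ u = 3/4 ↔ 3/4 = 1
(v ∧ v) ∨ (u ↔ u) = 3/4 ∨ 1 = 1
(u ∧ (u ↔ v)) ∧ ((v ∧ v) ∨ (u ↔ u)) = 3/4 ∧ 1 = 3/4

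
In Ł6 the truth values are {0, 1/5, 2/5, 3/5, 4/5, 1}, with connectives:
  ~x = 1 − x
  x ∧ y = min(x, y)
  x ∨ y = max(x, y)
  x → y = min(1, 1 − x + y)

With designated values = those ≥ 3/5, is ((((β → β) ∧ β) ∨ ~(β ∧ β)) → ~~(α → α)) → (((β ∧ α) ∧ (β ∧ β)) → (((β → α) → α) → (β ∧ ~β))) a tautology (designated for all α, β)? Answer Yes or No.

Counterexample: take α = 3/5, β = 1.
β → β = 1 → 1 = 1
(β → β) ∧ β = 1 ∧ 1 = 1
β ∧ β = 1 ∧ 1 = 1
~(β ∧ β) = ~1 = 0
((β → β) ∧ β) ∨ ~(β ∧ β) = 1 ∨ 0 = 1
α → α = 3/5 → 3/5 = 1
~(α → α) = ~1 = 0
~~(α → α) = ~0 = 1
(((β → β) ∧ β) ∨ ~(β ∧ β)) → ~~(α → α) = 1 → 1 = 1
β ∧ α = 1 ∧ 3/5 = 3/5
β ∧ β = 1 ∧ 1 = 1
(β ∧ α) ∧ (β ∧ β) = 3/5 ∧ 1 = 3/5
β → α = 1 → 3/5 = 3/5
(β → α) → α = 3/5 → 3/5 = 1
~β = ~1 = 0
β ∧ ~β = 1 ∧ 0 = 0
((β → α) → α) → (β ∧ ~β) = 1 → 0 = 0
((β ∧ α) ∧ (β ∧ β)) → (((β → α) → α) → (β ∧ ~β)) = 3/5 → 0 = 2/5
((((β → β) ∧ β) ∨ ~(β ∧ β)) → ~~(α → α)) → (((β ∧ α) ∧ (β ∧ β)) → (((β → α) → α) → (β ∧ ~β))) = 1 → 2/5 = 2/5
This gives 2/5, which is below 3/5.

No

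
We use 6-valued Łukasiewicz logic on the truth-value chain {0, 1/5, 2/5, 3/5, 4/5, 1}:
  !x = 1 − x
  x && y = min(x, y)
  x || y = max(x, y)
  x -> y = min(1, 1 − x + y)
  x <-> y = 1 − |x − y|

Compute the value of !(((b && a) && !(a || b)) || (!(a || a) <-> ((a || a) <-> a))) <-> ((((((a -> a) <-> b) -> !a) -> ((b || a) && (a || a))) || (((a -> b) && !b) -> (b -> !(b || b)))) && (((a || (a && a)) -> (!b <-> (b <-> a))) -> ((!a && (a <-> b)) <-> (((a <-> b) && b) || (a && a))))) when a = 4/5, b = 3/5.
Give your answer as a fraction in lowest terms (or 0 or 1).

b && a = 3/5 && 4/5 = 3/5
a || b = 4/5 || 3/5 = 4/5
!(a || b) = !4/5 = 1/5
(b && a) && !(a || b) = 3/5 && 1/5 = 1/5
a || a = 4/5 || 4/5 = 4/5
!(a || a) = !4/5 = 1/5
a || a = 4/5 || 4/5 = 4/5
(a || a) <-> a = 4/5 <-> 4/5 = 1
!(a || a) <-> ((a || a) <-> a) = 1/5 <-> 1 = 1/5
((b && a) && !(a || b)) || (!(a || a) <-> ((a || a) <-> a)) = 1/5 || 1/5 = 1/5
!(((b && a) && !(a || b)) || (!(a || a) <-> ((a || a) <-> a))) = !1/5 = 4/5
a -> a = 4/5 -> 4/5 = 1
(a -> a) <-> b = 1 <-> 3/5 = 3/5
!a = !4/5 = 1/5
((a -> a) <-> b) -> !a = 3/5 -> 1/5 = 3/5
b || a = 3/5 || 4/5 = 4/5
a || a = 4/5 || 4/5 = 4/5
(b || a) && (a || a) = 4/5 && 4/5 = 4/5
(((a -> a) <-> b) -> !a) -> ((b || a) && (a || a)) = 3/5 -> 4/5 = 1
a -> b = 4/5 -> 3/5 = 4/5
!b = !3/5 = 2/5
(a -> b) && !b = 4/5 && 2/5 = 2/5
b || b = 3/5 || 3/5 = 3/5
!(b || b) = !3/5 = 2/5
b -> !(b || b) = 3/5 -> 2/5 = 4/5
((a -> b) && !b) -> (b -> !(b || b)) = 2/5 -> 4/5 = 1
((((a -> a) <-> b) -> !a) -> ((b || a) && (a || a))) || (((a -> b) && !b) -> (b -> !(b || b))) = 1 || 1 = 1
a && a = 4/5 && 4/5 = 4/5
a || (a && a) = 4/5 || 4/5 = 4/5
!b = !3/5 = 2/5
b <-> a = 3/5 <-> 4/5 = 4/5
!b <-> (b <-> a) = 2/5 <-> 4/5 = 3/5
(a || (a && a)) -> (!b <-> (b <-> a)) = 4/5 -> 3/5 = 4/5
!a = !4/5 = 1/5
a <-> b = 4/5 <-> 3/5 = 4/5
!a && (a <-> b) = 1/5 && 4/5 = 1/5
a <-> b = 4/5 <-> 3/5 = 4/5
(a <-> b) && b = 4/5 && 3/5 = 3/5
a && a = 4/5 && 4/5 = 4/5
((a <-> b) && b) || (a && a) = 3/5 || 4/5 = 4/5
(!a && (a <-> b)) <-> (((a <-> b) && b) || (a && a)) = 1/5 <-> 4/5 = 2/5
((a || (a && a)) -> (!b <-> (b <-> a))) -> ((!a && (a <-> b)) <-> (((a <-> b) && b) || (a && a))) = 4/5 -> 2/5 = 3/5
(((((a -> a) <-> b) -> !a) -> ((b || a) && (a || a))) || (((a -> b) && !b) -> (b -> !(b || b)))) && (((a || (a && a)) -> (!b <-> (b <-> a))) -> ((!a && (a <-> b)) <-> (((a <-> b) && b) || (a && a)))) = 1 && 3/5 = 3/5
!(((b && a) && !(a || b)) || (!(a || a) <-> ((a || a) <-> a))) <-> ((((((a -> a) <-> b) -> !a) -> ((b || a) && (a || a))) || (((a -> b) && !b) -> (b -> !(b || b)))) && (((a || (a && a)) -> (!b <-> (b <-> a))) -> ((!a && (a <-> b)) <-> (((a <-> b) && b) || (a && a))))) = 4/5 <-> 3/5 = 4/5

4/5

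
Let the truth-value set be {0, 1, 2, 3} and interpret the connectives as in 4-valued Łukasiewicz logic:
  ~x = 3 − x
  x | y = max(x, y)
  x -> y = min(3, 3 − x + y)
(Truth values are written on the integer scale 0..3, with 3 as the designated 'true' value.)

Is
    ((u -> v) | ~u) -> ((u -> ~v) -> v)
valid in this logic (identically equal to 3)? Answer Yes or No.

No

Counterexample: take u = 0, v = 0.
u -> v = 0 -> 0 = 3
~u = ~0 = 3
(u -> v) | ~u = 3 | 3 = 3
~v = ~0 = 3
u -> ~v = 0 -> 3 = 3
(u -> ~v) -> v = 3 -> 0 = 0
((u -> v) | ~u) -> ((u -> ~v) -> v) = 3 -> 0 = 0
This gives 0 ≠ 3.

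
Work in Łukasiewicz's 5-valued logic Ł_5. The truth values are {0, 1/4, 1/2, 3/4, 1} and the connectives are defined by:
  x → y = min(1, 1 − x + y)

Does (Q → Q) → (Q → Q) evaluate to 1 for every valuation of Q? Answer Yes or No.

Yes

Q = 0 ↦ 1
Q = 1/4 ↦ 1
Q = 1/2 ↦ 1
Q = 3/4 ↦ 1
Q = 1 ↦ 1
Every assignment gives a value ≥ 1.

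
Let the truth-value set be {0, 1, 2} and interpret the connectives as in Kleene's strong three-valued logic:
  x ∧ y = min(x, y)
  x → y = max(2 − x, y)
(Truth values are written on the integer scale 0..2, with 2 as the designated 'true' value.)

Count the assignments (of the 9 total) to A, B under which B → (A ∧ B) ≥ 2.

4

A = 0, B = 0 ↦ 2  ≥
A = 0, B = 1 ↦ 1  <
A = 0, B = 2 ↦ 0  <
A = 1, B = 0 ↦ 2  ≥
A = 1, B = 1 ↦ 1  <
A = 1, B = 2 ↦ 1  <
A = 2, B = 0 ↦ 2  ≥
A = 2, B = 1 ↦ 1  <
A = 2, B = 2 ↦ 2  ≥
So 4 of the 9 assignments meet the threshold.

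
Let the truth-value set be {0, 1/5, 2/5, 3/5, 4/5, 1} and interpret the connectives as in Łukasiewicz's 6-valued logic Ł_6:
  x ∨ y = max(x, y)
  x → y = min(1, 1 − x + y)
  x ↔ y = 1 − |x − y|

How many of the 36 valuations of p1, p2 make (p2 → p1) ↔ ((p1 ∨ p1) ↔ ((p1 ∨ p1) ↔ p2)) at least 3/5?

value 1: 5 assignments (counts)
value 4/5: 11 assignments (counts)
value 3/5: 7 assignments (counts)
value 2/5: 7 assignments
value 1/5: 3 assignments
value 0: 3 assignments
So 23 of the 36 assignments meet the threshold.

23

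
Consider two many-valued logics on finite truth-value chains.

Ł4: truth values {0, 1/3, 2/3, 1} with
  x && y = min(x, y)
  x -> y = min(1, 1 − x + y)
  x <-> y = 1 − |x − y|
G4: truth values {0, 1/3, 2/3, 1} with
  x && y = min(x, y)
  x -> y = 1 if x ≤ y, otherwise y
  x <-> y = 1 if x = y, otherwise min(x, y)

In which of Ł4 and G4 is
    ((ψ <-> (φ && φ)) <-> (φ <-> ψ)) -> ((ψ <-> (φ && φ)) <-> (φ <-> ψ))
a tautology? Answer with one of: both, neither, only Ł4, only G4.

In Ł4: every assignment gives 1 — tautology.
In G4: every assignment gives 1 — tautology.

both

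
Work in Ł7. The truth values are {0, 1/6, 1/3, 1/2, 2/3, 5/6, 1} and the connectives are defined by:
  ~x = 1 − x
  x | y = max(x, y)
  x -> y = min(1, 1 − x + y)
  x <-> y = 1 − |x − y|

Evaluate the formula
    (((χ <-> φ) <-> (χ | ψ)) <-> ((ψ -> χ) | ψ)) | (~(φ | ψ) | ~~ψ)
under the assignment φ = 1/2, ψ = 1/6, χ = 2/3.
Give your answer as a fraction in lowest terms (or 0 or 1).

5/6

χ <-> φ = 2/3 <-> 1/2 = 5/6
χ | ψ = 2/3 | 1/6 = 2/3
(χ <-> φ) <-> (χ | ψ) = 5/6 <-> 2/3 = 5/6
ψ -> χ = 1/6 -> 2/3 = 1
(ψ -> χ) | ψ = 1 | 1/6 = 1
((χ <-> φ) <-> (χ | ψ)) <-> ((ψ -> χ) | ψ) = 5/6 <-> 1 = 5/6
φ | ψ = 1/2 | 1/6 = 1/2
~(φ | ψ) = ~1/2 = 1/2
~ψ = ~1/6 = 5/6
~~ψ = ~5/6 = 1/6
~(φ | ψ) | ~~ψ = 1/2 | 1/6 = 1/2
(((χ <-> φ) <-> (χ | ψ)) <-> ((ψ -> χ) | ψ)) | (~(φ | ψ) | ~~ψ) = 5/6 | 1/2 = 5/6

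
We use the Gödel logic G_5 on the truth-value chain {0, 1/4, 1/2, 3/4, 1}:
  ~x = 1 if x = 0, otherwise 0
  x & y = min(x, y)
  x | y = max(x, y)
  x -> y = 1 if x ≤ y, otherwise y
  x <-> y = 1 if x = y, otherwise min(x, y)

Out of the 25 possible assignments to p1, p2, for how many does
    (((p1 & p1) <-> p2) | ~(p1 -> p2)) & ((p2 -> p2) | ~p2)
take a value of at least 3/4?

11

value 1: 9 assignments (counts)
value 3/4: 2 assignments (counts)
value 1/2: 4 assignments
value 1/4: 6 assignments
value 0: 4 assignments
So 11 of the 25 assignments meet the threshold.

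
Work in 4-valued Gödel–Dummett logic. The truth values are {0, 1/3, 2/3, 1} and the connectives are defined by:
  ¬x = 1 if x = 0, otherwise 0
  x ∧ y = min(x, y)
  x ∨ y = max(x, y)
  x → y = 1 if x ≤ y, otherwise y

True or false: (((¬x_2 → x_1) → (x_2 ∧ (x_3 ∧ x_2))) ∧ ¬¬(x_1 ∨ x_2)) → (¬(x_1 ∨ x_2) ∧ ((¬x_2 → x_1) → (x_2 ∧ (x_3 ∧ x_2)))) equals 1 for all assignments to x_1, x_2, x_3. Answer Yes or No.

Counterexample: take x_1 = 0, x_2 = 1/3, x_3 = 1/3.
¬x_2 = ¬1/3 = 0
¬x_2 → x_1 = 0 → 0 = 1
x_3 ∧ x_2 = 1/3 ∧ 1/3 = 1/3
x_2 ∧ (x_3 ∧ x_2) = 1/3 ∧ 1/3 = 1/3
(¬x_2 → x_1) → (x_2 ∧ (x_3 ∧ x_2)) = 1 → 1/3 = 1/3
x_1 ∨ x_2 = 0 ∨ 1/3 = 1/3
¬(x_1 ∨ x_2) = ¬1/3 = 0
¬¬(x_1 ∨ x_2) = ¬0 = 1
((¬x_2 → x_1) → (x_2 ∧ (x_3 ∧ x_2))) ∧ ¬¬(x_1 ∨ x_2) = 1/3 ∧ 1 = 1/3
x_1 ∨ x_2 = 0 ∨ 1/3 = 1/3
¬(x_1 ∨ x_2) = ¬1/3 = 0
¬x_2 = ¬1/3 = 0
¬x_2 → x_1 = 0 → 0 = 1
x_3 ∧ x_2 = 1/3 ∧ 1/3 = 1/3
x_2 ∧ (x_3 ∧ x_2) = 1/3 ∧ 1/3 = 1/3
(¬x_2 → x_1) → (x_2 ∧ (x_3 ∧ x_2)) = 1 → 1/3 = 1/3
¬(x_1 ∨ x_2) ∧ ((¬x_2 → x_1) → (x_2 ∧ (x_3 ∧ x_2))) = 0 ∧ 1/3 = 0
(((¬x_2 → x_1) → (x_2 ∧ (x_3 ∧ x_2))) ∧ ¬¬(x_1 ∨ x_2)) → (¬(x_1 ∨ x_2) ∧ ((¬x_2 → x_1) → (x_2 ∧ (x_3 ∧ x_2)))) = 1/3 → 0 = 0
This gives 0 ≠ 1.

No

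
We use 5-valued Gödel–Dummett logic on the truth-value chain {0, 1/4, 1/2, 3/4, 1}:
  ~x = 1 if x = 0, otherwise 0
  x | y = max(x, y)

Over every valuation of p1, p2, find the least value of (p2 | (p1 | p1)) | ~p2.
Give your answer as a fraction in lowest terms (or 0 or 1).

Take p1 = 0, p2 = 1/4:
p1 | p1 = 0 | 0 = 0
p2 | (p1 | p1) = 1/4 | 0 = 1/4
~p2 = ~1/4 = 0
(p2 | (p1 | p1)) | ~p2 = 1/4 | 0 = 1/4
No assignment yields a value below 1/4, so this is the minimum.

1/4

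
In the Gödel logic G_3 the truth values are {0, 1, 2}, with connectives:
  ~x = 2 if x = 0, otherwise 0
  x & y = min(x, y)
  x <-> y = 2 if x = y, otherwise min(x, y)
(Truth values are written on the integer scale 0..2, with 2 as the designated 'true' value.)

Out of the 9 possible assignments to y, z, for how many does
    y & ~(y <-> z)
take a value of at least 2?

y = 0, z = 0 ↦ 0  <
y = 0, z = 1 ↦ 0  <
y = 0, z = 2 ↦ 0  <
y = 1, z = 0 ↦ 1  <
y = 1, z = 1 ↦ 0  <
y = 1, z = 2 ↦ 0  <
y = 2, z = 0 ↦ 2  ≥
y = 2, z = 1 ↦ 0  <
y = 2, z = 2 ↦ 0  <
So 1 of the 9 assignments meets the threshold.

1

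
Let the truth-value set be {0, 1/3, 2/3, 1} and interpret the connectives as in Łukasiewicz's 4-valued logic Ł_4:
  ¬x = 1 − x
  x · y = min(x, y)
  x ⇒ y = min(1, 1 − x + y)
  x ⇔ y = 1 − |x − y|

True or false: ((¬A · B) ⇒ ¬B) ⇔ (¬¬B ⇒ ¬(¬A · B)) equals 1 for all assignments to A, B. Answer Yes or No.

Yes

A = 0, B = 0 ↦ 1
A = 0, B = 1/3 ↦ 1
A = 0, B = 2/3 ↦ 1
A = 0, B = 1 ↦ 1
A = 1/3, B = 0 ↦ 1
A = 1/3, B = 1/3 ↦ 1
A = 1/3, B = 2/3 ↦ 1
A = 1/3, B = 1 ↦ 1
A = 2/3, B = 0 ↦ 1
A = 2/3, B = 1/3 ↦ 1
A = 2/3, B = 2/3 ↦ 1
A = 2/3, B = 1 ↦ 1
A = 1, B = 0 ↦ 1
A = 1, B = 1/3 ↦ 1
A = 1, B = 2/3 ↦ 1
A = 1, B = 1 ↦ 1
Every assignment gives a value ≥ 1.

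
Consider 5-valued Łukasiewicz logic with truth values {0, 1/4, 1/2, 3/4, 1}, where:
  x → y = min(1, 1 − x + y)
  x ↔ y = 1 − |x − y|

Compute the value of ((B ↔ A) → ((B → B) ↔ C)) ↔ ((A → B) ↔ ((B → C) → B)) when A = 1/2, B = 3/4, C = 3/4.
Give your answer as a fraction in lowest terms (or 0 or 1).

B ↔ A = 3/4 ↔ 1/2 = 3/4
B → B = 3/4 → 3/4 = 1
(B → B) ↔ C = 1 ↔ 3/4 = 3/4
(B ↔ A) → ((B → B) ↔ C) = 3/4 → 3/4 = 1
A → B = 1/2 → 3/4 = 1
B → C = 3/4 → 3/4 = 1
(B → C) → B = 1 → 3/4 = 3/4
(A → B) ↔ ((B → C) → B) = 1 ↔ 3/4 = 3/4
((B ↔ A) → ((B → B) ↔ C)) ↔ ((A → B) ↔ ((B → C) → B)) = 1 ↔ 3/4 = 3/4

3/4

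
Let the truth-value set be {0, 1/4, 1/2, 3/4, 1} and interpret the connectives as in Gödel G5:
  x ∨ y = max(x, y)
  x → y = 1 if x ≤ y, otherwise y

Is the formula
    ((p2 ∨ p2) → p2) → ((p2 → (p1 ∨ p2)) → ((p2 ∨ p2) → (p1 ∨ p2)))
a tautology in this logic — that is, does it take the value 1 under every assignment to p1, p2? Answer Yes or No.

Yes

At p1 = 1/2, p2 = 0, for instance:
p2 ∨ p2 = 0 ∨ 0 = 0
(p2 ∨ p2) → p2 = 0 → 0 = 1
p1 ∨ p2 = 1/2 ∨ 0 = 1/2
p2 → (p1 ∨ p2) = 0 → 1/2 = 1
(p2 ∨ p2) → (p1 ∨ p2) = 0 → 1/2 = 1
(p2 → (p1 ∨ p2)) → ((p2 ∨ p2) → (p1 ∨ p2)) = 1 → 1 = 1
((p2 ∨ p2) → p2) → ((p2 → (p1 ∨ p2)) → ((p2 ∨ p2) → (p1 ∨ p2))) = 1 → 1 = 1
and checking the remaining 24 assignments likewise gives ≥ 1 in every case.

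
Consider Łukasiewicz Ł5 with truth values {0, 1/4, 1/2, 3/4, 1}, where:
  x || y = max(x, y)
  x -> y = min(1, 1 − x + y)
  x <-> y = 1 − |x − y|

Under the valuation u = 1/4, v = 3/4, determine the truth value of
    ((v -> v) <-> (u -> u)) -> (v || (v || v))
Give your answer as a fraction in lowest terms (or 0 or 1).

v -> v = 3/4 -> 3/4 = 1
u -> u = 1/4 -> 1/4 = 1
(v -> v) <-> (u -> u) = 1 <-> 1 = 1
v || v = 3/4 || 3/4 = 3/4
v || (v || v) = 3/4 || 3/4 = 3/4
((v -> v) <-> (u -> u)) -> (v || (v || v)) = 1 -> 3/4 = 3/4

3/4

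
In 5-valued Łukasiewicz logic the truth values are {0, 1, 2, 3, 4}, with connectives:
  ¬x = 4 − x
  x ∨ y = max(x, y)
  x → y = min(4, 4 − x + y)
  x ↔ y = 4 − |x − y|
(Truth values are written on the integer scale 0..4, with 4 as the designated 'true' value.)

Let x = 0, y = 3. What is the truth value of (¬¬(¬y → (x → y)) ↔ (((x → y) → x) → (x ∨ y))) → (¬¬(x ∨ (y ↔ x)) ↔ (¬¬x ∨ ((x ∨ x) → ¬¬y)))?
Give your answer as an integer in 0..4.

1

¬y = ¬3 = 1
x → y = 0 → 3 = 4
¬y → (x → y) = 1 → 4 = 4
¬(¬y → (x → y)) = ¬4 = 0
¬¬(¬y → (x → y)) = ¬0 = 4
x → y = 0 → 3 = 4
(x → y) → x = 4 → 0 = 0
x ∨ y = 0 ∨ 3 = 3
((x → y) → x) → (x ∨ y) = 0 → 3 = 4
¬¬(¬y → (x → y)) ↔ (((x → y) → x) → (x ∨ y)) = 4 ↔ 4 = 4
y ↔ x = 3 ↔ 0 = 1
x ∨ (y ↔ x) = 0 ∨ 1 = 1
¬(x ∨ (y ↔ x)) = ¬1 = 3
¬¬(x ∨ (y ↔ x)) = ¬3 = 1
¬x = ¬0 = 4
¬¬x = ¬4 = 0
x ∨ x = 0 ∨ 0 = 0
¬y = ¬3 = 1
¬¬y = ¬1 = 3
(x ∨ x) → ¬¬y = 0 → 3 = 4
¬¬x ∨ ((x ∨ x) → ¬¬y) = 0 ∨ 4 = 4
¬¬(x ∨ (y ↔ x)) ↔ (¬¬x ∨ ((x ∨ x) → ¬¬y)) = 1 ↔ 4 = 1
(¬¬(¬y → (x → y)) ↔ (((x → y) → x) → (x ∨ y))) → (¬¬(x ∨ (y ↔ x)) ↔ (¬¬x ∨ ((x ∨ x) → ¬¬y))) = 4 → 1 = 1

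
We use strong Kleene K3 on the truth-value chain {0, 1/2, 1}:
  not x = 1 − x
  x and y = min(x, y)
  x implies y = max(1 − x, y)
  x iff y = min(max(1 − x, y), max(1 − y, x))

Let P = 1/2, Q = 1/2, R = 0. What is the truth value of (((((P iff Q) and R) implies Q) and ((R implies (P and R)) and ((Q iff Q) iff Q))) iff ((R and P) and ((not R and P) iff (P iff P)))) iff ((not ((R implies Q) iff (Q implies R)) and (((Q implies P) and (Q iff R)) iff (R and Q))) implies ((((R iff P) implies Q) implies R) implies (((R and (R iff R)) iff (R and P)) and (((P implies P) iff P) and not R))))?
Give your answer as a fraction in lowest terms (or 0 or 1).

P iff Q = 1/2 iff 1/2 = 1/2
(P iff Q) and R = 1/2 and 0 = 0
((P iff Q) and R) implies Q = 0 implies 1/2 = 1
P and R = 1/2 and 0 = 0
R implies (P and R) = 0 implies 0 = 1
Q iff Q = 1/2 iff 1/2 = 1/2
(Q iff Q) iff Q = 1/2 iff 1/2 = 1/2
(R implies (P and R)) and ((Q iff Q) iff Q) = 1 and 1/2 = 1/2
(((P iff Q) and R) implies Q) and ((R implies (P and R)) and ((Q iff Q) iff Q)) = 1 and 1/2 = 1/2
R and P = 0 and 1/2 = 0
not R = not 0 = 1
not R and P = 1 and 1/2 = 1/2
P iff P = 1/2 iff 1/2 = 1/2
(not R and P) iff (P iff P) = 1/2 iff 1/2 = 1/2
(R and P) and ((not R and P) iff (P iff P)) = 0 and 1/2 = 0
((((P iff Q) and R) implies Q) and ((R implies (P and R)) and ((Q iff Q) iff Q))) iff ((R and P) and ((not R and P) iff (P iff P))) = 1/2 iff 0 = 1/2
R implies Q = 0 implies 1/2 = 1
Q implies R = 1/2 implies 0 = 1/2
(R implies Q) iff (Q implies R) = 1 iff 1/2 = 1/2
not ((R implies Q) iff (Q implies R)) = not 1/2 = 1/2
Q implies P = 1/2 implies 1/2 = 1/2
Q iff R = 1/2 iff 0 = 1/2
(Q implies P) and (Q iff R) = 1/2 and 1/2 = 1/2
R and Q = 0 and 1/2 = 0
((Q implies P) and (Q iff R)) iff (R and Q) = 1/2 iff 0 = 1/2
not ((R implies Q) iff (Q implies R)) and (((Q implies P) and (Q iff R)) iff (R and Q)) = 1/2 and 1/2 = 1/2
R iff P = 0 iff 1/2 = 1/2
(R iff P) implies Q = 1/2 implies 1/2 = 1/2
((R iff P) implies Q) implies R = 1/2 implies 0 = 1/2
R iff R = 0 iff 0 = 1
R and (R iff R) = 0 and 1 = 0
R and P = 0 and 1/2 = 0
(R and (R iff R)) iff (R and P) = 0 iff 0 = 1
P implies P = 1/2 implies 1/2 = 1/2
(P implies P) iff P = 1/2 iff 1/2 = 1/2
not R = not 0 = 1
((P implies P) iff P) and not R = 1/2 and 1 = 1/2
((R and (R iff R)) iff (R and P)) and (((P implies P) iff P) and not R) = 1 and 1/2 = 1/2
(((R iff P) implies Q) implies R) implies (((R and (R iff R)) iff (R and P)) and (((P implies P) iff P) and not R)) = 1/2 implies 1/2 = 1/2
(not ((R implies Q) iff (Q implies R)) and (((Q implies P) and (Q iff R)) iff (R and Q))) implies ((((R iff P) implies Q) implies R) implies (((R and (R iff R)) iff (R and P)) and (((P implies P) iff P) and not R))) = 1/2 implies 1/2 = 1/2
(((((P iff Q) and R) implies Q) and ((R implies (P and R)) and ((Q iff Q) iff Q))) iff ((R and P) and ((not R and P) iff (P iff P)))) iff ((not ((R implies Q) iff (Q implies R)) and (((Q implies P) and (Q iff R)) iff (R and Q))) implies ((((R iff P) implies Q) implies R) implies (((R and (R iff R)) iff (R and P)) and (((P implies P) iff P) and not R)))) = 1/2 iff 1/2 = 1/2

1/2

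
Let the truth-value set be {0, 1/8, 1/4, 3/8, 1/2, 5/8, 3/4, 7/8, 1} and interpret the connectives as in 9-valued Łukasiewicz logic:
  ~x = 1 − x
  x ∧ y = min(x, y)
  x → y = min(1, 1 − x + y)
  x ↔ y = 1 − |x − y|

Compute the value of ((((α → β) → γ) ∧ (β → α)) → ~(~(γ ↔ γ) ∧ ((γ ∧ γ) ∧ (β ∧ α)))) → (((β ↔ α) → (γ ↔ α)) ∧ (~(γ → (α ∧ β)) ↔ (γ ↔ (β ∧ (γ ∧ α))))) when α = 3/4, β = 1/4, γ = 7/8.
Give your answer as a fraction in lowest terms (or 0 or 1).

α → β = 3/4 → 1/4 = 1/2
(α → β) → γ = 1/2 → 7/8 = 1
β → α = 1/4 → 3/4 = 1
((α → β) → γ) ∧ (β → α) = 1 ∧ 1 = 1
γ ↔ γ = 7/8 ↔ 7/8 = 1
~(γ ↔ γ) = ~1 = 0
γ ∧ γ = 7/8 ∧ 7/8 = 7/8
β ∧ α = 1/4 ∧ 3/4 = 1/4
(γ ∧ γ) ∧ (β ∧ α) = 7/8 ∧ 1/4 = 1/4
~(γ ↔ γ) ∧ ((γ ∧ γ) ∧ (β ∧ α)) = 0 ∧ 1/4 = 0
~(~(γ ↔ γ) ∧ ((γ ∧ γ) ∧ (β ∧ α))) = ~0 = 1
(((α → β) → γ) ∧ (β → α)) → ~(~(γ ↔ γ) ∧ ((γ ∧ γ) ∧ (β ∧ α))) = 1 → 1 = 1
β ↔ α = 1/4 ↔ 3/4 = 1/2
γ ↔ α = 7/8 ↔ 3/4 = 7/8
(β ↔ α) → (γ ↔ α) = 1/2 → 7/8 = 1
α ∧ β = 3/4 ∧ 1/4 = 1/4
γ → (α ∧ β) = 7/8 → 1/4 = 3/8
~(γ → (α ∧ β)) = ~3/8 = 5/8
γ ∧ α = 7/8 ∧ 3/4 = 3/4
β ∧ (γ ∧ α) = 1/4 ∧ 3/4 = 1/4
γ ↔ (β ∧ (γ ∧ α)) = 7/8 ↔ 1/4 = 3/8
~(γ → (α ∧ β)) ↔ (γ ↔ (β ∧ (γ ∧ α))) = 5/8 ↔ 3/8 = 3/4
((β ↔ α) → (γ ↔ α)) ∧ (~(γ → (α ∧ β)) ↔ (γ ↔ (β ∧ (γ ∧ α)))) = 1 ∧ 3/4 = 3/4
((((α → β) → γ) ∧ (β → α)) → ~(~(γ ↔ γ) ∧ ((γ ∧ γ) ∧ (β ∧ α)))) → (((β ↔ α) → (γ ↔ α)) ∧ (~(γ → (α ∧ β)) ↔ (γ ↔ (β ∧ (γ ∧ α))))) = 1 → 3/4 = 3/4

3/4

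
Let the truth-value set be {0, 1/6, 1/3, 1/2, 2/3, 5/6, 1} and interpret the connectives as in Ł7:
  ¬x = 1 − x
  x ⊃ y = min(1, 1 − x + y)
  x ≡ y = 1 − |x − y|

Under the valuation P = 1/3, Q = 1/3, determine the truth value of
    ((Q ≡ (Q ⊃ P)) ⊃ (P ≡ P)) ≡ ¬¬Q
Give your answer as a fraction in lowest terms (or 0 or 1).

Q ⊃ P = 1/3 ⊃ 1/3 = 1
Q ≡ (Q ⊃ P) = 1/3 ≡ 1 = 1/3
P ≡ P = 1/3 ≡ 1/3 = 1
(Q ≡ (Q ⊃ P)) ⊃ (P ≡ P) = 1/3 ⊃ 1 = 1
¬Q = ¬1/3 = 2/3
¬¬Q = ¬2/3 = 1/3
((Q ≡ (Q ⊃ P)) ⊃ (P ≡ P)) ≡ ¬¬Q = 1 ≡ 1/3 = 1/3

1/3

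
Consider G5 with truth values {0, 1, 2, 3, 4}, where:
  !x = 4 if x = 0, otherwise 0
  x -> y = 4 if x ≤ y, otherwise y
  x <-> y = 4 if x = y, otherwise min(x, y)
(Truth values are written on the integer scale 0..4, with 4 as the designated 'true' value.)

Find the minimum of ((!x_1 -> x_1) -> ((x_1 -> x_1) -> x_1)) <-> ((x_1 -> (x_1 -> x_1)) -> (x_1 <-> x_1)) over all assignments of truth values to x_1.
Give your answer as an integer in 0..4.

Take x_1 = 1:
!x_1 = !1 = 0
!x_1 -> x_1 = 0 -> 1 = 4
x_1 -> x_1 = 1 -> 1 = 4
(x_1 -> x_1) -> x_1 = 4 -> 1 = 1
(!x_1 -> x_1) -> ((x_1 -> x_1) -> x_1) = 4 -> 1 = 1
x_1 -> x_1 = 1 -> 1 = 4
x_1 -> (x_1 -> x_1) = 1 -> 4 = 4
x_1 <-> x_1 = 1 <-> 1 = 4
(x_1 -> (x_1 -> x_1)) -> (x_1 <-> x_1) = 4 -> 4 = 4
((!x_1 -> x_1) -> ((x_1 -> x_1) -> x_1)) <-> ((x_1 -> (x_1 -> x_1)) -> (x_1 <-> x_1)) = 1 <-> 4 = 1
No assignment yields a value below 1, so this is the minimum.

1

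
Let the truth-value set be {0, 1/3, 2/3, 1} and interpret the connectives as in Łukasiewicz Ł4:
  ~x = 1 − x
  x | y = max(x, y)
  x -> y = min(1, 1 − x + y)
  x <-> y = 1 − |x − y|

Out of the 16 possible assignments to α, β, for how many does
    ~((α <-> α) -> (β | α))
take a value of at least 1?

α = 0, β = 0 ↦ 1  ≥
α = 0, β = 1/3 ↦ 2/3  <
α = 0, β = 2/3 ↦ 1/3  <
α = 0, β = 1 ↦ 0  <
α = 1/3, β = 0 ↦ 2/3  <
α = 1/3, β = 1/3 ↦ 2/3  <
α = 1/3, β = 2/3 ↦ 1/3  <
α = 1/3, β = 1 ↦ 0  <
α = 2/3, β = 0 ↦ 1/3  <
α = 2/3, β = 1/3 ↦ 1/3  <
α = 2/3, β = 2/3 ↦ 1/3  <
α = 2/3, β = 1 ↦ 0  <
α = 1, β = 0 ↦ 0  <
α = 1, β = 1/3 ↦ 0  <
α = 1, β = 2/3 ↦ 0  <
α = 1, β = 1 ↦ 0  <
So 1 of the 16 assignments meets the threshold.

1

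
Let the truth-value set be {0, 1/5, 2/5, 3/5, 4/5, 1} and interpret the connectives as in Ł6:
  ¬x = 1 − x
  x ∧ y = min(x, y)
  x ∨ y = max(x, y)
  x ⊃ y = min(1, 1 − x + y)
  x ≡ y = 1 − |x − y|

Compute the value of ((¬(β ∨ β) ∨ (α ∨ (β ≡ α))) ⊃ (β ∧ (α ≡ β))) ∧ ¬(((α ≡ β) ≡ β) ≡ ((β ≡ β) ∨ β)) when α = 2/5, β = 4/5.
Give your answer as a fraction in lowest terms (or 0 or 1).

β ∨ β = 4/5 ∨ 4/5 = 4/5
¬(β ∨ β) = ¬4/5 = 1/5
β ≡ α = 4/5 ≡ 2/5 = 3/5
α ∨ (β ≡ α) = 2/5 ∨ 3/5 = 3/5
¬(β ∨ β) ∨ (α ∨ (β ≡ α)) = 1/5 ∨ 3/5 = 3/5
α ≡ β = 2/5 ≡ 4/5 = 3/5
β ∧ (α ≡ β) = 4/5 ∧ 3/5 = 3/5
(¬(β ∨ β) ∨ (α ∨ (β ≡ α))) ⊃ (β ∧ (α ≡ β)) = 3/5 ⊃ 3/5 = 1
α ≡ β = 2/5 ≡ 4/5 = 3/5
(α ≡ β) ≡ β = 3/5 ≡ 4/5 = 4/5
β ≡ β = 4/5 ≡ 4/5 = 1
(β ≡ β) ∨ β = 1 ∨ 4/5 = 1
((α ≡ β) ≡ β) ≡ ((β ≡ β) ∨ β) = 4/5 ≡ 1 = 4/5
¬(((α ≡ β) ≡ β) ≡ ((β ≡ β) ∨ β)) = ¬4/5 = 1/5
((¬(β ∨ β) ∨ (α ∨ (β ≡ α))) ⊃ (β ∧ (α ≡ β))) ∧ ¬(((α ≡ β) ≡ β) ≡ ((β ≡ β) ∨ β)) = 1 ∧ 1/5 = 1/5

1/5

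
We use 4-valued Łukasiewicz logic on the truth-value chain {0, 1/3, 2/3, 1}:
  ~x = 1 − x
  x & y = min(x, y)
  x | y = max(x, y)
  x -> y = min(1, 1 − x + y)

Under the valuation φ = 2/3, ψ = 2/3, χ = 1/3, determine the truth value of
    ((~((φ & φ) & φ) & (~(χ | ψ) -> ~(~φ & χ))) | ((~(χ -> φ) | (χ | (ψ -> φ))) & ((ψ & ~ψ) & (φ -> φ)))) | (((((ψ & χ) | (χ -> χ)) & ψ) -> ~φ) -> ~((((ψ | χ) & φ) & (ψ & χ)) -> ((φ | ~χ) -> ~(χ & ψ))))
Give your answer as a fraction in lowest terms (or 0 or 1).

1/3

φ & φ = 2/3 & 2/3 = 2/3
(φ & φ) & φ = 2/3 & 2/3 = 2/3
~((φ & φ) & φ) = ~2/3 = 1/3
χ | ψ = 1/3 | 2/3 = 2/3
~(χ | ψ) = ~2/3 = 1/3
~φ = ~2/3 = 1/3
~φ & χ = 1/3 & 1/3 = 1/3
~(~φ & χ) = ~1/3 = 2/3
~(χ | ψ) -> ~(~φ & χ) = 1/3 -> 2/3 = 1
~((φ & φ) & φ) & (~(χ | ψ) -> ~(~φ & χ)) = 1/3 & 1 = 1/3
χ -> φ = 1/3 -> 2/3 = 1
~(χ -> φ) = ~1 = 0
ψ -> φ = 2/3 -> 2/3 = 1
χ | (ψ -> φ) = 1/3 | 1 = 1
~(χ -> φ) | (χ | (ψ -> φ)) = 0 | 1 = 1
~ψ = ~2/3 = 1/3
ψ & ~ψ = 2/3 & 1/3 = 1/3
φ -> φ = 2/3 -> 2/3 = 1
(ψ & ~ψ) & (φ -> φ) = 1/3 & 1 = 1/3
(~(χ -> φ) | (χ | (ψ -> φ))) & ((ψ & ~ψ) & (φ -> φ)) = 1 & 1/3 = 1/3
(~((φ & φ) & φ) & (~(χ | ψ) -> ~(~φ & χ))) | ((~(χ -> φ) | (χ | (ψ -> φ))) & ((ψ & ~ψ) & (φ -> φ))) = 1/3 | 1/3 = 1/3
ψ & χ = 2/3 & 1/3 = 1/3
χ -> χ = 1/3 -> 1/3 = 1
(ψ & χ) | (χ -> χ) = 1/3 | 1 = 1
((ψ & χ) | (χ -> χ)) & ψ = 1 & 2/3 = 2/3
~φ = ~2/3 = 1/3
(((ψ & χ) | (χ -> χ)) & ψ) -> ~φ = 2/3 -> 1/3 = 2/3
ψ | χ = 2/3 | 1/3 = 2/3
(ψ | χ) & φ = 2/3 & 2/3 = 2/3
ψ & χ = 2/3 & 1/3 = 1/3
((ψ | χ) & φ) & (ψ & χ) = 2/3 & 1/3 = 1/3
~χ = ~1/3 = 2/3
φ | ~χ = 2/3 | 2/3 = 2/3
χ & ψ = 1/3 & 2/3 = 1/3
~(χ & ψ) = ~1/3 = 2/3
(φ | ~χ) -> ~(χ & ψ) = 2/3 -> 2/3 = 1
(((ψ | χ) & φ) & (ψ & χ)) -> ((φ | ~χ) -> ~(χ & ψ)) = 1/3 -> 1 = 1
~((((ψ | χ) & φ) & (ψ & χ)) -> ((φ | ~χ) -> ~(χ & ψ))) = ~1 = 0
((((ψ & χ) | (χ -> χ)) & ψ) -> ~φ) -> ~((((ψ | χ) & φ) & (ψ & χ)) -> ((φ | ~χ) -> ~(χ & ψ))) = 2/3 -> 0 = 1/3
((~((φ & φ) & φ) & (~(χ | ψ) -> ~(~φ & χ))) | ((~(χ -> φ) | (χ | (ψ -> φ))) & ((ψ & ~ψ) & (φ -> φ)))) | (((((ψ & χ) | (χ -> χ)) & ψ) -> ~φ) -> ~((((ψ | χ) & φ) & (ψ & χ)) -> ((φ | ~χ) -> ~(χ & ψ)))) = 1/3 | 1/3 = 1/3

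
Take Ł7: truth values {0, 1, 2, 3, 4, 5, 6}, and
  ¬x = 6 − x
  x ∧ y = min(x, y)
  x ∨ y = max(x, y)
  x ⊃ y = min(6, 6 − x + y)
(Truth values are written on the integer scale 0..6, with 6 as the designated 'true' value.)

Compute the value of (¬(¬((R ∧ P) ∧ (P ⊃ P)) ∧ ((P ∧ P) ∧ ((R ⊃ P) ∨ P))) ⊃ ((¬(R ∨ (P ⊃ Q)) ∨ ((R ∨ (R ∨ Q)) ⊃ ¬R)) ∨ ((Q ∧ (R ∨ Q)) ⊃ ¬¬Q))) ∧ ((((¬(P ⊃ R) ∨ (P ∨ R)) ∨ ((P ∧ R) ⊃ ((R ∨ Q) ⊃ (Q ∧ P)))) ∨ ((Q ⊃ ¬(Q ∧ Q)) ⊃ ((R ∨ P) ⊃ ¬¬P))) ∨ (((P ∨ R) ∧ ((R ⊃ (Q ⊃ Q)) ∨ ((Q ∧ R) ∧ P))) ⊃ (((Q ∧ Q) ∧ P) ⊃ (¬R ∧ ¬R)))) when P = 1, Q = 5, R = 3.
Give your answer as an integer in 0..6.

6

R ∧ P = 3 ∧ 1 = 1
P ⊃ P = 1 ⊃ 1 = 6
(R ∧ P) ∧ (P ⊃ P) = 1 ∧ 6 = 1
¬((R ∧ P) ∧ (P ⊃ P)) = ¬1 = 5
P ∧ P = 1 ∧ 1 = 1
R ⊃ P = 3 ⊃ 1 = 4
(R ⊃ P) ∨ P = 4 ∨ 1 = 4
(P ∧ P) ∧ ((R ⊃ P) ∨ P) = 1 ∧ 4 = 1
¬((R ∧ P) ∧ (P ⊃ P)) ∧ ((P ∧ P) ∧ ((R ⊃ P) ∨ P)) = 5 ∧ 1 = 1
¬(¬((R ∧ P) ∧ (P ⊃ P)) ∧ ((P ∧ P) ∧ ((R ⊃ P) ∨ P))) = ¬1 = 5
P ⊃ Q = 1 ⊃ 5 = 6
R ∨ (P ⊃ Q) = 3 ∨ 6 = 6
¬(R ∨ (P ⊃ Q)) = ¬6 = 0
R ∨ Q = 3 ∨ 5 = 5
R ∨ (R ∨ Q) = 3 ∨ 5 = 5
¬R = ¬3 = 3
(R ∨ (R ∨ Q)) ⊃ ¬R = 5 ⊃ 3 = 4
¬(R ∨ (P ⊃ Q)) ∨ ((R ∨ (R ∨ Q)) ⊃ ¬R) = 0 ∨ 4 = 4
R ∨ Q = 3 ∨ 5 = 5
Q ∧ (R ∨ Q) = 5 ∧ 5 = 5
¬Q = ¬5 = 1
¬¬Q = ¬1 = 5
(Q ∧ (R ∨ Q)) ⊃ ¬¬Q = 5 ⊃ 5 = 6
(¬(R ∨ (P ⊃ Q)) ∨ ((R ∨ (R ∨ Q)) ⊃ ¬R)) ∨ ((Q ∧ (R ∨ Q)) ⊃ ¬¬Q) = 4 ∨ 6 = 6
¬(¬((R ∧ P) ∧ (P ⊃ P)) ∧ ((P ∧ P) ∧ ((R ⊃ P) ∨ P))) ⊃ ((¬(R ∨ (P ⊃ Q)) ∨ ((R ∨ (R ∨ Q)) ⊃ ¬R)) ∨ ((Q ∧ (R ∨ Q)) ⊃ ¬¬Q)) = 5 ⊃ 6 = 6
P ⊃ R = 1 ⊃ 3 = 6
¬(P ⊃ R) = ¬6 = 0
P ∨ R = 1 ∨ 3 = 3
¬(P ⊃ R) ∨ (P ∨ R) = 0 ∨ 3 = 3
P ∧ R = 1 ∧ 3 = 1
R ∨ Q = 3 ∨ 5 = 5
Q ∧ P = 5 ∧ 1 = 1
(R ∨ Q) ⊃ (Q ∧ P) = 5 ⊃ 1 = 2
(P ∧ R) ⊃ ((R ∨ Q) ⊃ (Q ∧ P)) = 1 ⊃ 2 = 6
(¬(P ⊃ R) ∨ (P ∨ R)) ∨ ((P ∧ R) ⊃ ((R ∨ Q) ⊃ (Q ∧ P))) = 3 ∨ 6 = 6
Q ∧ Q = 5 ∧ 5 = 5
¬(Q ∧ Q) = ¬5 = 1
Q ⊃ ¬(Q ∧ Q) = 5 ⊃ 1 = 2
R ∨ P = 3 ∨ 1 = 3
¬P = ¬1 = 5
¬¬P = ¬5 = 1
(R ∨ P) ⊃ ¬¬P = 3 ⊃ 1 = 4
(Q ⊃ ¬(Q ∧ Q)) ⊃ ((R ∨ P) ⊃ ¬¬P) = 2 ⊃ 4 = 6
((¬(P ⊃ R) ∨ (P ∨ R)) ∨ ((P ∧ R) ⊃ ((R ∨ Q) ⊃ (Q ∧ P)))) ∨ ((Q ⊃ ¬(Q ∧ Q)) ⊃ ((R ∨ P) ⊃ ¬¬P)) = 6 ∨ 6 = 6
P ∨ R = 1 ∨ 3 = 3
Q ⊃ Q = 5 ⊃ 5 = 6
R ⊃ (Q ⊃ Q) = 3 ⊃ 6 = 6
Q ∧ R = 5 ∧ 3 = 3
(Q ∧ R) ∧ P = 3 ∧ 1 = 1
(R ⊃ (Q ⊃ Q)) ∨ ((Q ∧ R) ∧ P) = 6 ∨ 1 = 6
(P ∨ R) ∧ ((R ⊃ (Q ⊃ Q)) ∨ ((Q ∧ R) ∧ P)) = 3 ∧ 6 = 3
Q ∧ Q = 5 ∧ 5 = 5
(Q ∧ Q) ∧ P = 5 ∧ 1 = 1
¬R = ¬3 = 3
¬R = ¬3 = 3
¬R ∧ ¬R = 3 ∧ 3 = 3
((Q ∧ Q) ∧ P) ⊃ (¬R ∧ ¬R) = 1 ⊃ 3 = 6
((P ∨ R) ∧ ((R ⊃ (Q ⊃ Q)) ∨ ((Q ∧ R) ∧ P))) ⊃ (((Q ∧ Q) ∧ P) ⊃ (¬R ∧ ¬R)) = 3 ⊃ 6 = 6
(((¬(P ⊃ R) ∨ (P ∨ R)) ∨ ((P ∧ R) ⊃ ((R ∨ Q) ⊃ (Q ∧ P)))) ∨ ((Q ⊃ ¬(Q ∧ Q)) ⊃ ((R ∨ P) ⊃ ¬¬P))) ∨ (((P ∨ R) ∧ ((R ⊃ (Q ⊃ Q)) ∨ ((Q ∧ R) ∧ P))) ⊃ (((Q ∧ Q) ∧ P) ⊃ (¬R ∧ ¬R))) = 6 ∨ 6 = 6
(¬(¬((R ∧ P) ∧ (P ⊃ P)) ∧ ((P ∧ P) ∧ ((R ⊃ P) ∨ P))) ⊃ ((¬(R ∨ (P ⊃ Q)) ∨ ((R ∨ (R ∨ Q)) ⊃ ¬R)) ∨ ((Q ∧ (R ∨ Q)) ⊃ ¬¬Q))) ∧ ((((¬(P ⊃ R) ∨ (P ∨ R)) ∨ ((P ∧ R) ⊃ ((R ∨ Q) ⊃ (Q ∧ P)))) ∨ ((Q ⊃ ¬(Q ∧ Q)) ⊃ ((R ∨ P) ⊃ ¬¬P))) ∨ (((P ∨ R) ∧ ((R ⊃ (Q ⊃ Q)) ∨ ((Q ∧ R) ∧ P))) ⊃ (((Q ∧ Q) ∧ P) ⊃ (¬R ∧ ¬R)))) = 6 ∧ 6 = 6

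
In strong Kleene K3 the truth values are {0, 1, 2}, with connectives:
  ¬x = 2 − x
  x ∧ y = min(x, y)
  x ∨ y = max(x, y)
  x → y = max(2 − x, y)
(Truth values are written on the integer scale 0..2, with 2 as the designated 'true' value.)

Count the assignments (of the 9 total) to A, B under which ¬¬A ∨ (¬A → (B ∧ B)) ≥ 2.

5

A = 0, B = 0 ↦ 0  <
A = 0, B = 1 ↦ 1  <
A = 0, B = 2 ↦ 2  ≥
A = 1, B = 0 ↦ 1  <
A = 1, B = 1 ↦ 1  <
A = 1, B = 2 ↦ 2  ≥
A = 2, B = 0 ↦ 2  ≥
A = 2, B = 1 ↦ 2  ≥
A = 2, B = 2 ↦ 2  ≥
So 5 of the 9 assignments meet the threshold.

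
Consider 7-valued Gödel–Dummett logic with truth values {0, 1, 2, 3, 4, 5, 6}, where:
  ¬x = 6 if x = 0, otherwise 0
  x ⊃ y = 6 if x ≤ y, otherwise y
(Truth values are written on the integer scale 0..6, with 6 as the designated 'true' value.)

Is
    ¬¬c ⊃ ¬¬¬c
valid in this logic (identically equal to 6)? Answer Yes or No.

Counterexample: take c = 1.
¬c = ¬1 = 0
¬¬c = ¬0 = 6
¬c = ¬1 = 0
¬¬c = ¬0 = 6
¬¬¬c = ¬6 = 0
¬¬c ⊃ ¬¬¬c = 6 ⊃ 0 = 0
This gives 0 ≠ 6.

No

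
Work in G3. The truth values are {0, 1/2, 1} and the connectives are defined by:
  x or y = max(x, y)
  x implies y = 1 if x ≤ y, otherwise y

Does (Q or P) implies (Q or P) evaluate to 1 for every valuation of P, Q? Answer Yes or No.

P = 0, Q = 0 ↦ 1
P = 0, Q = 1/2 ↦ 1
P = 0, Q = 1 ↦ 1
P = 1/2, Q = 0 ↦ 1
P = 1/2, Q = 1/2 ↦ 1
P = 1/2, Q = 1 ↦ 1
P = 1, Q = 0 ↦ 1
P = 1, Q = 1/2 ↦ 1
P = 1, Q = 1 ↦ 1
Every assignment gives a value ≥ 1.

Yes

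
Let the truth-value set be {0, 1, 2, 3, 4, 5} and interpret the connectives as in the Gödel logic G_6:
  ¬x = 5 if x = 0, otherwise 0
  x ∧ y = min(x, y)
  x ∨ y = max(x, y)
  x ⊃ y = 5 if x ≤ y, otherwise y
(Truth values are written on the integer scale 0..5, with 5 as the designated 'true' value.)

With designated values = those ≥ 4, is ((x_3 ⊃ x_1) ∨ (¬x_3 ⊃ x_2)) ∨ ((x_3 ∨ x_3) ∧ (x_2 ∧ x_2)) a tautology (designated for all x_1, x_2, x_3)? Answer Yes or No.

At x_1 = 4, x_2 = 0, x_3 = 3, for instance:
x_3 ⊃ x_1 = 3 ⊃ 4 = 5
¬x_3 = ¬3 = 0
¬x_3 ⊃ x_2 = 0 ⊃ 0 = 5
(x_3 ⊃ x_1) ∨ (¬x_3 ⊃ x_2) = 5 ∨ 5 = 5
x_3 ∨ x_3 = 3 ∨ 3 = 3
x_2 ∧ x_2 = 0 ∧ 0 = 0
(x_3 ∨ x_3) ∧ (x_2 ∧ x_2) = 3 ∧ 0 = 0
((x_3 ⊃ x_1) ∨ (¬x_3 ⊃ x_2)) ∨ ((x_3 ∨ x_3) ∧ (x_2 ∧ x_2)) = 5 ∨ 0 = 5
and checking the remaining 215 assignments likewise gives ≥ 4 in every case.

Yes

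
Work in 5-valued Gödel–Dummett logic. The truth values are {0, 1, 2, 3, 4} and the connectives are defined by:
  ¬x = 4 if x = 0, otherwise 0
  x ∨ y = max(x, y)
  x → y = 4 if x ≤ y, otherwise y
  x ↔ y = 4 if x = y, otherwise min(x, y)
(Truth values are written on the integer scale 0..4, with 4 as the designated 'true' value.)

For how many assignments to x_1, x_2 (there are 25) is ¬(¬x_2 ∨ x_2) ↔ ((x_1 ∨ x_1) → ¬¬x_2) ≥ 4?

4

value 4: 4 assignments (counts)
value 0: 21 assignments
So 4 of the 25 assignments meet the threshold.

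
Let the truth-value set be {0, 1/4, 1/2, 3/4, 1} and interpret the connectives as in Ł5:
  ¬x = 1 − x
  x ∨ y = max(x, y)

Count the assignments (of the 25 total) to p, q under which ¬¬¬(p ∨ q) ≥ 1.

1

value 1: 1 assignment (counts)
value 3/4: 3 assignments
value 1/2: 5 assignments
value 1/4: 7 assignments
value 0: 9 assignments
So 1 of the 25 assignments meets the threshold.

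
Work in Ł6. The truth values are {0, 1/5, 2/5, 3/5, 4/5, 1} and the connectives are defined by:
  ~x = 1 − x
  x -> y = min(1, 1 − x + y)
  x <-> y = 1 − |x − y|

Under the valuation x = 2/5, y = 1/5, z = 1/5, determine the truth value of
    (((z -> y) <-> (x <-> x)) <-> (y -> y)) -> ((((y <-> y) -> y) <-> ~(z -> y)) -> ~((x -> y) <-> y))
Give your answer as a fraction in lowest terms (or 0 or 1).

z -> y = 1/5 -> 1/5 = 1
x <-> x = 2/5 <-> 2/5 = 1
(z -> y) <-> (x <-> x) = 1 <-> 1 = 1
y -> y = 1/5 -> 1/5 = 1
((z -> y) <-> (x <-> x)) <-> (y -> y) = 1 <-> 1 = 1
y <-> y = 1/5 <-> 1/5 = 1
(y <-> y) -> y = 1 -> 1/5 = 1/5
z -> y = 1/5 -> 1/5 = 1
~(z -> y) = ~1 = 0
((y <-> y) -> y) <-> ~(z -> y) = 1/5 <-> 0 = 4/5
x -> y = 2/5 -> 1/5 = 4/5
(x -> y) <-> y = 4/5 <-> 1/5 = 2/5
~((x -> y) <-> y) = ~2/5 = 3/5
(((y <-> y) -> y) <-> ~(z -> y)) -> ~((x -> y) <-> y) = 4/5 -> 3/5 = 4/5
(((z -> y) <-> (x <-> x)) <-> (y -> y)) -> ((((y <-> y) -> y) <-> ~(z -> y)) -> ~((x -> y) <-> y)) = 1 -> 4/5 = 4/5

4/5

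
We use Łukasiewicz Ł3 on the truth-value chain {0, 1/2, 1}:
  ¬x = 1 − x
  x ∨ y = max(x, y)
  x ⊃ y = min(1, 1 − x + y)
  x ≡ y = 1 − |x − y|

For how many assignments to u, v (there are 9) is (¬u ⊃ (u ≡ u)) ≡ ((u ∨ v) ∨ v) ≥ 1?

u = 0, v = 0 ↦ 0  <
u = 0, v = 1/2 ↦ 1/2  <
u = 0, v = 1 ↦ 1  ≥
u = 1/2, v = 0 ↦ 1/2  <
u = 1/2, v = 1/2 ↦ 1/2  <
u = 1/2, v = 1 ↦ 1  ≥
u = 1, v = 0 ↦ 1  ≥
u = 1, v = 1/2 ↦ 1  ≥
u = 1, v = 1 ↦ 1  ≥
So 5 of the 9 assignments meet the threshold.

5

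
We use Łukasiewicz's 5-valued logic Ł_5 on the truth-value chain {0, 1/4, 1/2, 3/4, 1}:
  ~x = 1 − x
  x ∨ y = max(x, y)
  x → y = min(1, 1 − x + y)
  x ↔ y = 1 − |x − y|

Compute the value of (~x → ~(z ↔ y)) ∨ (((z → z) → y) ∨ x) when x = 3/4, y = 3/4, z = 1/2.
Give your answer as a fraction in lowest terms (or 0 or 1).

~x = ~3/4 = 1/4
z ↔ y = 1/2 ↔ 3/4 = 3/4
~(z ↔ y) = ~3/4 = 1/4
~x → ~(z ↔ y) = 1/4 → 1/4 = 1
z → z = 1/2 → 1/2 = 1
(z → z) → y = 1 → 3/4 = 3/4
((z → z) → y) ∨ x = 3/4 ∨ 3/4 = 3/4
(~x → ~(z ↔ y)) ∨ (((z → z) → y) ∨ x) = 1 ∨ 3/4 = 1

1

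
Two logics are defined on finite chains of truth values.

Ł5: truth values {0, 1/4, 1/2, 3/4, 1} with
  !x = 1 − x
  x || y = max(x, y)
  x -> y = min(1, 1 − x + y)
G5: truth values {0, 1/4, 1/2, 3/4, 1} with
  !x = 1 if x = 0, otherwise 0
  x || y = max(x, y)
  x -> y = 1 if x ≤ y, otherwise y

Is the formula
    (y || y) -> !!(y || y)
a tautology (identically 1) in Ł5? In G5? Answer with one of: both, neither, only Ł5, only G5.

In Ł5: every assignment gives 1 — tautology.
In G5: every assignment gives 1 — tautology.

both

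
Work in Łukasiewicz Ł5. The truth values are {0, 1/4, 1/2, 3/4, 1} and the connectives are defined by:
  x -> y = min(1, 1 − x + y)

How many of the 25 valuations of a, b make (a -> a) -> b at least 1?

5

value 1: 5 assignments (counts)
value 3/4: 5 assignments
value 1/2: 5 assignments
value 1/4: 5 assignments
value 0: 5 assignments
So 5 of the 25 assignments meet the threshold.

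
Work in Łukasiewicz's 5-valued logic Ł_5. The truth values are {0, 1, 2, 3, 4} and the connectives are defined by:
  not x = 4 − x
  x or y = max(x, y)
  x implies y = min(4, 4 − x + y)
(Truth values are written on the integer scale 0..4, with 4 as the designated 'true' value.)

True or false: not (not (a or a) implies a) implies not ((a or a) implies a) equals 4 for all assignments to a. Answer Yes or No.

Counterexample: take a = 0.
a or a = 0 or 0 = 0
not (a or a) = not 0 = 4
not (a or a) implies a = 4 implies 0 = 0
not (not (a or a) implies a) = not 0 = 4
a or a = 0 or 0 = 0
(a or a) implies a = 0 implies 0 = 4
not ((a or a) implies a) = not 4 = 0
not (not (a or a) implies a) implies not ((a or a) implies a) = 4 implies 0 = 0
This gives 0 ≠ 4.

No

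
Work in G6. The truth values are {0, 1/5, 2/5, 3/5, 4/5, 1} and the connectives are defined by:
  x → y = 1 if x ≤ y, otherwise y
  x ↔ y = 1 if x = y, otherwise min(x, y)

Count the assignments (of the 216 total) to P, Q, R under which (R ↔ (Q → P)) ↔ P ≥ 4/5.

value 1: 76 assignments (counts)
value 4/5: 12 assignments (counts)
value 3/5: 22 assignments
value 2/5: 30 assignments
value 1/5: 36 assignments
value 0: 40 assignments
So 88 of the 216 assignments meet the threshold.

88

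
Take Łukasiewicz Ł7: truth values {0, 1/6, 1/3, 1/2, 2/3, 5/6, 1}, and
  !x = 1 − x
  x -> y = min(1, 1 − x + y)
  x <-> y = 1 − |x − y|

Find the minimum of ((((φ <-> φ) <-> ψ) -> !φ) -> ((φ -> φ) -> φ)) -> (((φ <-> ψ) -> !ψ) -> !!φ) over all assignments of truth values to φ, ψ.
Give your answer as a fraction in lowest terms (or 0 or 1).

5/6

Take φ = 5/6, ψ = 1/3:
φ <-> φ = 5/6 <-> 5/6 = 1
(φ <-> φ) <-> ψ = 1 <-> 1/3 = 1/3
!φ = !5/6 = 1/6
((φ <-> φ) <-> ψ) -> !φ = 1/3 -> 1/6 = 5/6
φ -> φ = 5/6 -> 5/6 = 1
(φ -> φ) -> φ = 1 -> 5/6 = 5/6
(((φ <-> φ) <-> ψ) -> !φ) -> ((φ -> φ) -> φ) = 5/6 -> 5/6 = 1
φ <-> ψ = 5/6 <-> 1/3 = 1/2
!ψ = !1/3 = 2/3
(φ <-> ψ) -> !ψ = 1/2 -> 2/3 = 1
!φ = !5/6 = 1/6
!!φ = !1/6 = 5/6
((φ <-> ψ) -> !ψ) -> !!φ = 1 -> 5/6 = 5/6
((((φ <-> φ) <-> ψ) -> !φ) -> ((φ -> φ) -> φ)) -> (((φ <-> ψ) -> !ψ) -> !!φ) = 1 -> 5/6 = 5/6
No assignment yields a value below 5/6, so this is the minimum.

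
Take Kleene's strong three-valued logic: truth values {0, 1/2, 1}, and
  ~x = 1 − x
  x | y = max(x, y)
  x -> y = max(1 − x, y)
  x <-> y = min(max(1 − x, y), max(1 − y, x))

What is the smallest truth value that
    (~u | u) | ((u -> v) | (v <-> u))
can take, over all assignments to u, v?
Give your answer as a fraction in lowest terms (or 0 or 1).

1/2

Take u = 1/2, v = 0:
~u = ~1/2 = 1/2
~u | u = 1/2 | 1/2 = 1/2
u -> v = 1/2 -> 0 = 1/2
v <-> u = 0 <-> 1/2 = 1/2
(u -> v) | (v <-> u) = 1/2 | 1/2 = 1/2
(~u | u) | ((u -> v) | (v <-> u)) = 1/2 | 1/2 = 1/2
No assignment yields a value below 1/2, so this is the minimum.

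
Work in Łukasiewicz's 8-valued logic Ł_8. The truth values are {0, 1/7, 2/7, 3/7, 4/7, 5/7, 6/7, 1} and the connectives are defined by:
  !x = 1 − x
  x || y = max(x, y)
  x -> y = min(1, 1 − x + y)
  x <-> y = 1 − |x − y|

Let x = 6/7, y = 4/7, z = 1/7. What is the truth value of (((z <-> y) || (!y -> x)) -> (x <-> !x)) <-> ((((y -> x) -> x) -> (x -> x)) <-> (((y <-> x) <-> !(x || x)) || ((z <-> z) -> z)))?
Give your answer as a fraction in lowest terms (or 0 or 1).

z <-> y = 1/7 <-> 4/7 = 4/7
!y = !4/7 = 3/7
!y -> x = 3/7 -> 6/7 = 1
(z <-> y) || (!y -> x) = 4/7 || 1 = 1
!x = !6/7 = 1/7
x <-> !x = 6/7 <-> 1/7 = 2/7
((z <-> y) || (!y -> x)) -> (x <-> !x) = 1 -> 2/7 = 2/7
y -> x = 4/7 -> 6/7 = 1
(y -> x) -> x = 1 -> 6/7 = 6/7
x -> x = 6/7 -> 6/7 = 1
((y -> x) -> x) -> (x -> x) = 6/7 -> 1 = 1
y <-> x = 4/7 <-> 6/7 = 5/7
x || x = 6/7 || 6/7 = 6/7
!(x || x) = !6/7 = 1/7
(y <-> x) <-> !(x || x) = 5/7 <-> 1/7 = 3/7
z <-> z = 1/7 <-> 1/7 = 1
(z <-> z) -> z = 1 -> 1/7 = 1/7
((y <-> x) <-> !(x || x)) || ((z <-> z) -> z) = 3/7 || 1/7 = 3/7
(((y -> x) -> x) -> (x -> x)) <-> (((y <-> x) <-> !(x || x)) || ((z <-> z) -> z)) = 1 <-> 3/7 = 3/7
(((z <-> y) || (!y -> x)) -> (x <-> !x)) <-> ((((y -> x) -> x) -> (x -> x)) <-> (((y <-> x) <-> !(x || x)) || ((z <-> z) -> z))) = 2/7 <-> 3/7 = 6/7

6/7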